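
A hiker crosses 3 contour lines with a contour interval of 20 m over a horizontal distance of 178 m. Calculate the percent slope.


elevation change = 3 * 20 = 60 m
slope = 60 / 178 * 100 = 33.7%

33.7%


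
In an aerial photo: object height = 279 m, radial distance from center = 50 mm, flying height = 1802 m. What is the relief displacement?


d = h * r / H = 279 * 50 / 1802 = 7.74 mm

7.74 mm


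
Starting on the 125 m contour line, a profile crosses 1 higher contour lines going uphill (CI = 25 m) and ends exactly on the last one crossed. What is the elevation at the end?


elevation = 125 + 1 * 25 = 150 m

150 m


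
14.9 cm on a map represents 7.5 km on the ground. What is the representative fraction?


ground = 7.5 km = 750000 cm; RF denominator = ground / map = 750000 / 14.9 ≈ 50336; RF = 1:50336

1:50336


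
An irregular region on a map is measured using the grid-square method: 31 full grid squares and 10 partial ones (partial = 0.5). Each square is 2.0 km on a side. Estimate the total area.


effective squares = 31 + 10 * 0.5 = 36.0
area = 36.0 * 4.0 = 144.0 km^2

144.0 km^2


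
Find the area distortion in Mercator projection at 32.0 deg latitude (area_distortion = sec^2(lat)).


area_distortion = 1/cos^2(32.0) = 1.39

1.39


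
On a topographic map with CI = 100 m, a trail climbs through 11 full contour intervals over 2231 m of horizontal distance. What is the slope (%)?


elevation change = 11 * 100 = 1100 m
slope = 1100 / 2231 * 100 = 49.3%

49.3%


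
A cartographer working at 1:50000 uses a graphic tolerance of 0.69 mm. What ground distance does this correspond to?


ground = 0.69 mm * 50000 / 1000 = 34.5 m

34.5 m


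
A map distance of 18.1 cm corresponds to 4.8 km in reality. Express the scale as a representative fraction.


ground = 4.8 km = 480000 cm; RF denominator = ground / map = 480000 / 18.1 ≈ 26519; RF = 1:26519

1:26519


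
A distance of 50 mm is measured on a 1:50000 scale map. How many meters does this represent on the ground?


ground = 50 mm * 50000 / 1000 = 2500.0 m

2500.0 m


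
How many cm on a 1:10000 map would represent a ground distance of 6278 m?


map_cm = 6278 * 100 / 10000 = 62.78 cm

62.78 cm


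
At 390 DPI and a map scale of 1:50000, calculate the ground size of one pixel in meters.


pixel_cm = 2.54 / 390 ≈ 0.006513 cm
ground = pixel_cm * 50000 / 100 = 2.54 * 50000 / (390 * 100) = 127000 / 39000 ≈ 3.26 m

3.26 m


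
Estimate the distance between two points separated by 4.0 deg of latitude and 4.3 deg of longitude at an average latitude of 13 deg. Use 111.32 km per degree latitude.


dlat_km = 4.0 * 111.32 = 445.28
dlon_km = 4.3 * 111.32 * cos(13) ≈ 466.408
dist = sqrt(445.28^2 + 466.408^2) ≈ 644.8 km

644.8 km


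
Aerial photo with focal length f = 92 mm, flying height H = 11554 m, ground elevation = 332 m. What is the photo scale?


scale = f / (H - h) = 92 mm / 11222 m = 92 / 11222000 = 1:121978

1:121978


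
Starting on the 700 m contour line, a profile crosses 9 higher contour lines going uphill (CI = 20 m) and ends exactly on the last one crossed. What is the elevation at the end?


elevation = 700 + 9 * 20 = 880 m

880 m


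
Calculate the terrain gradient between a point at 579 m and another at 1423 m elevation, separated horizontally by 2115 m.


gradient = (1423 - 579) / 2115 = 844 / 2115 = 0.3991

0.3991


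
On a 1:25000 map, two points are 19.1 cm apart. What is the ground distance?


ground = 19.1 cm * 25000 / 100 = 4775.0 m = 4.775 km

4.775 km


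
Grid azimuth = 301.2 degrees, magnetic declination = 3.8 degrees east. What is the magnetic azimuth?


magnetic azimuth = grid azimuth - declination (east +ve)
mag_az = 301.2 - 3.8 = 297.4 degrees

297.4 degrees


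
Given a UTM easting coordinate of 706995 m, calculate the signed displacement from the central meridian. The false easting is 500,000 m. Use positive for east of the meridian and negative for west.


displacement = 706995 - 500000 = 206995 m

206995 m


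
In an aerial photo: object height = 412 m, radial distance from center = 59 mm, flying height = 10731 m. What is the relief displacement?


d = h * r / H = 412 * 59 / 10731 = 2.27 mm

2.27 mm


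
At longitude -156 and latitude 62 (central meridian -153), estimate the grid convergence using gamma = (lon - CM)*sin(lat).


gamma = (-156 - -153) * sin(62) = -3 * 0.882948 = -2.649 degrees

-2.649 degrees


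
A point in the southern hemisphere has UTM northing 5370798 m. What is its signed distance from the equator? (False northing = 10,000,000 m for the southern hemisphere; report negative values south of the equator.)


For southern: actual = 5370798 - 10000000 = -4629202 m

-4629202 m


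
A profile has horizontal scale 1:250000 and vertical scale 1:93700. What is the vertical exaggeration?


VE = horizontal_scale / vertical_scale = 250000 / 93700 ≈ 2.7

2.7x


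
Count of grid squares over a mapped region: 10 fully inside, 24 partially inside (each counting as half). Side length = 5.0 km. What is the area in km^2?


effective squares = 10 + 24 * 0.5 = 22.0
area = 22.0 * 25.0 = 550.0 km^2

550.0 km^2


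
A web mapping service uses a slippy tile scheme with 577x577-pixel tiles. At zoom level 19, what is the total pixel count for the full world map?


tiles per axis = 2^19 = 524288
total tiles = 524288^2 = 274877906944
pixels per axis = 524288 * 577 = 302514176
total pixels = 302514176^2 = 91514826680958976

91514826680958976 pixels


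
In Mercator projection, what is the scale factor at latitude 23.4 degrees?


SF = 1 / cos(23.4) = 1 / 0.917755 = 1.09

1.09


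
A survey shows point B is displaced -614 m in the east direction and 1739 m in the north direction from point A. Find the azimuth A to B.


az = atan2(-614, 1739) = -19.4 deg
adjusted to 0-360: 340.6 degrees

340.6 degrees


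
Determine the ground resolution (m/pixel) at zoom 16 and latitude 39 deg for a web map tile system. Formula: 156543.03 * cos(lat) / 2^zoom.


res = 156543.03 * cos(39) / 2^16 = 156543.03 * 0.77714596 / 65536 = 1.86 m/pixel

1.86 m/pixel


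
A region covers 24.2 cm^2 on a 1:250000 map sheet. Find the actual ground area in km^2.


ground_area = 24.2 * (250000/100)^2 = 151250000.0 m^2 = 151.25 km^2

151.25 km^2


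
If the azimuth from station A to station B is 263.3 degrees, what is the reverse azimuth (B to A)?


back azimuth = (263.3 + 180) mod 360 = 83.3 degrees

83.3 degrees


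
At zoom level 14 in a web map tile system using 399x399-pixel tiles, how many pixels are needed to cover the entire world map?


tiles per axis = 2^14 = 16384
total tiles = 16384^2 = 268435456
pixels per axis = 16384 * 399 = 6537216
total pixels = 6537216^2 = 42735193030656

42735193030656 pixels


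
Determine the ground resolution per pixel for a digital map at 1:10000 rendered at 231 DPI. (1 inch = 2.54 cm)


pixel_cm = 2.54 / 231 ≈ 0.010996 cm
ground = pixel_cm * 10000 / 100 = 2.54 * 10000 / (231 * 100) = 25400 / 23100 ≈ 1.1 m

1.1 m


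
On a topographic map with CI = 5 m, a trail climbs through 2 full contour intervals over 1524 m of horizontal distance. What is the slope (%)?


elevation change = 2 * 5 = 10 m
slope = 10 / 1524 * 100 = 0.7%

0.7%


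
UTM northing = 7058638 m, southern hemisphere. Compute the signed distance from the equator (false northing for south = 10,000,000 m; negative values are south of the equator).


For southern: actual = 7058638 - 10000000 = -2941362 m

-2941362 m


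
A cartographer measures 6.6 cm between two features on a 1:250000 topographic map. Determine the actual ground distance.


ground = 6.6 cm * 250000 / 100 = 16500.0 m = 16.5 km

16.5 km


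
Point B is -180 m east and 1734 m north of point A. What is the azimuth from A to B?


az = atan2(-180, 1734) = -5.9 deg
adjusted to 0-360: 354.1 degrees

354.1 degrees


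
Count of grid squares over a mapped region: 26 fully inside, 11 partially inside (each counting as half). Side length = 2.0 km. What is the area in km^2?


effective squares = 26 + 11 * 0.5 = 31.5
area = 31.5 * 4.0 = 126.0 km^2

126.0 km^2


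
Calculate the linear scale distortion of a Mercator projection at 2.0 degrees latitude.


SF = 1 / cos(2.0) = 1 / 0.999391 = 1.001

1.001


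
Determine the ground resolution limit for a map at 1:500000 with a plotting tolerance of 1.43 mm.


ground = 1.43 mm * 500000 / 1000 = 715.0 m

715.0 m


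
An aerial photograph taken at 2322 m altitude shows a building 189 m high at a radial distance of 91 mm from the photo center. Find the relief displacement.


d = h * r / H = 189 * 91 / 2322 = 7.41 mm

7.41 mm


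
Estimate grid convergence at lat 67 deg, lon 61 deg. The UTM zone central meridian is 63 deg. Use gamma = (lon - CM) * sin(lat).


gamma = (61 - 63) * sin(67) = -2 * 0.920505 = -1.841 degrees

-1.841 degrees


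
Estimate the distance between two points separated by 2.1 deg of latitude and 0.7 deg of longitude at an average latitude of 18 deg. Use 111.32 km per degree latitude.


dlat_km = 2.1 * 111.32 = 233.772
dlon_km = 0.7 * 111.32 * cos(18) ≈ 74.11
dist = sqrt(233.772^2 + 74.11^2) ≈ 245.2 km

245.2 km


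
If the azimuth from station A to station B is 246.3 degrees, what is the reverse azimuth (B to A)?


back azimuth = (246.3 + 180) mod 360 = 66.3 degrees

66.3 degrees


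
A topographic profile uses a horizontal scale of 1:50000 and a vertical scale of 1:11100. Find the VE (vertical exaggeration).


VE = horizontal_scale / vertical_scale = 50000 / 11100 ≈ 4.5

4.5x


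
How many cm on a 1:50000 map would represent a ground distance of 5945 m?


map_cm = 5945 * 100 / 50000 = 11.89 cm

11.89 cm


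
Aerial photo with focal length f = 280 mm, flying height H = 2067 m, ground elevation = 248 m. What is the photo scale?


scale = f / (H - h) = 280 mm / 1819 m = 280 / 1819000 = 1:6496

1:6496


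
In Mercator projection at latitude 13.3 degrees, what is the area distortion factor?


area_distortion = 1/cos^2(13.3) = 1.056

1.056


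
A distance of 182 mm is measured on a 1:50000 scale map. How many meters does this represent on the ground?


ground = 182 mm * 50000 / 1000 = 9100.0 m

9100.0 m


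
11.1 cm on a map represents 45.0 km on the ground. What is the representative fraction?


ground = 45.0 km = 4500000 cm; RF denominator = ground / map = 4500000 / 11.1 ≈ 405405; RF = 1:405405

1:405405


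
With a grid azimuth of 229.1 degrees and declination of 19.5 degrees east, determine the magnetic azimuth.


magnetic azimuth = grid azimuth - declination (east +ve)
mag_az = 229.1 - 19.5 = 209.6 degrees

209.6 degrees


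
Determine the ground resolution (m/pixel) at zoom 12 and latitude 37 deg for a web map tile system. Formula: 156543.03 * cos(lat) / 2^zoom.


res = 156543.03 * cos(37) / 2^12 = 156543.03 * 0.79863551 / 4096 = 30.52 m/pixel

30.52 m/pixel


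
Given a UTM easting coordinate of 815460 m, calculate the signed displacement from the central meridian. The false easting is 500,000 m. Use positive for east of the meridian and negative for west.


displacement = 815460 - 500000 = 315460 m

315460 m


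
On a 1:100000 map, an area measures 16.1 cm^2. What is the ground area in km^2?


ground_area = 16.1 * (100000/100)^2 = 16100000.0 m^2 = 16.1 km^2

16.1 km^2


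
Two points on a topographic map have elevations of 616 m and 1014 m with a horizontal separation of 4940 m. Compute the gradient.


gradient = (1014 - 616) / 4940 = 398 / 4940 = 0.0806

0.0806


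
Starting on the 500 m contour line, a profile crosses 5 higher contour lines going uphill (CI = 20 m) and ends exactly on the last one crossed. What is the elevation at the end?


elevation = 500 + 5 * 20 = 600 m

600 m


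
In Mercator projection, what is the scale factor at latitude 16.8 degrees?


SF = 1 / cos(16.8) = 1 / 0.957319 = 1.045

1.045


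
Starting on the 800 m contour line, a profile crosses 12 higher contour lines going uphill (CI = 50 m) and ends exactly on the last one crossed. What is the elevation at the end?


elevation = 800 + 12 * 50 = 1400 m

1400 m


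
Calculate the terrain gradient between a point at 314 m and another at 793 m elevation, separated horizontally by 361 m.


gradient = (793 - 314) / 361 = 479 / 361 = 1.3269

1.3269


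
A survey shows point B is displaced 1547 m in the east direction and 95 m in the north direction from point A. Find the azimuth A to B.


az = atan2(1547, 95) = 86.5 deg
adjusted to 0-360: 86.5 degrees

86.5 degrees


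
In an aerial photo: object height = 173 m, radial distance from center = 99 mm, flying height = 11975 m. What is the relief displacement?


d = h * r / H = 173 * 99 / 11975 = 1.43 mm

1.43 mm


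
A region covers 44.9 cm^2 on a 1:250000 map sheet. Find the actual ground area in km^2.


ground_area = 44.9 * (250000/100)^2 = 280625000.0 m^2 = 280.625 km^2

280.625 km^2


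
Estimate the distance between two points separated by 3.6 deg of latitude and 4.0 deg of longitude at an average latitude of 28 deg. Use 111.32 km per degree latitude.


dlat_km = 3.6 * 111.32 = 400.752
dlon_km = 4.0 * 111.32 * cos(28) ≈ 393.159
dist = sqrt(400.752^2 + 393.159^2) ≈ 561.4 km

561.4 km


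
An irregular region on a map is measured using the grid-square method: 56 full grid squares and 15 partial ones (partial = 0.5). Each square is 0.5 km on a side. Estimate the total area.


effective squares = 56 + 15 * 0.5 = 63.5
area = 63.5 * 0.25 = 15.875 km^2

15.875 km^2


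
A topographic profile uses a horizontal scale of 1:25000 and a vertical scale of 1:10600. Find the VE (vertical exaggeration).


VE = horizontal_scale / vertical_scale = 25000 / 10600 ≈ 2.4

2.4x


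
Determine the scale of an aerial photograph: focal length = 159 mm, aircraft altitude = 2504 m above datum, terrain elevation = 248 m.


scale = f / (H - h) = 159 mm / 2256 m = 159 / 2256000 = 1:14189

1:14189


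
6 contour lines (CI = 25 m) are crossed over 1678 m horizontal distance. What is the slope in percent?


elevation change = 6 * 25 = 150 m
slope = 150 / 1678 * 100 = 8.9%

8.9%


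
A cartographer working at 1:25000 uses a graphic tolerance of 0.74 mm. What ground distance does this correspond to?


ground = 0.74 mm * 25000 / 1000 = 18.5 m

18.5 m


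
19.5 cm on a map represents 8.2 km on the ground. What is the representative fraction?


ground = 8.2 km = 820000 cm; RF denominator = ground / map = 820000 / 19.5 ≈ 42051; RF = 1:42051

1:42051


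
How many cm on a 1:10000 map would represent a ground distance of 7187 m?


map_cm = 7187 * 100 / 10000 = 71.87 cm

71.87 cm


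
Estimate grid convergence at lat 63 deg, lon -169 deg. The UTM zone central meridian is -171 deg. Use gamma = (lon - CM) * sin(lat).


gamma = (-169 - -171) * sin(63) = 2 * 0.891007 = 1.782 degrees

1.782 degrees


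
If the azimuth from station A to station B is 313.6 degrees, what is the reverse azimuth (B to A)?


back azimuth = (313.6 + 180) mod 360 = 133.6 degrees

133.6 degrees


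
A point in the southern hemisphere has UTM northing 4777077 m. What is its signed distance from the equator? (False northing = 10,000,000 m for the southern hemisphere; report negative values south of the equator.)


For southern: actual = 4777077 - 10000000 = -5222923 m

-5222923 m


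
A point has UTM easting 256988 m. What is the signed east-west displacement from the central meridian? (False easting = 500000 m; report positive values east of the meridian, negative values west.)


displacement = 256988 - 500000 = -243012 m

-243012 m


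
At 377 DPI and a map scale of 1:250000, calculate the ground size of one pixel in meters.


pixel_cm = 2.54 / 377 ≈ 0.006737 cm
ground = pixel_cm * 250000 / 100 = 2.54 * 250000 / (377 * 100) = 635000 / 37700 ≈ 16.84 m

16.84 m


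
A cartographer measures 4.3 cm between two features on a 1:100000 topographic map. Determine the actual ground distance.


ground = 4.3 cm * 100000 / 100 = 4300.0 m = 4.3 km

4.3 km


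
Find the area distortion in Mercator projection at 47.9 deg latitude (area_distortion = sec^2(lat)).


area_distortion = 1/cos^2(47.9) = 2.225

2.225


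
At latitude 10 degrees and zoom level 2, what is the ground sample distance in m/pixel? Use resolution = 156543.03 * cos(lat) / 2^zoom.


res = 156543.03 * cos(10) / 2^2 = 156543.03 * 0.98480775 / 4 = 38541.2 m/pixel

38541.2 m/pixel


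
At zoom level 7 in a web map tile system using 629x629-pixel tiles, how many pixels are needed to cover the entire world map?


tiles per axis = 2^7 = 128
total tiles = 128^2 = 16384
pixels per axis = 128 * 629 = 80512
total pixels = 80512^2 = 6482182144

6482182144 pixels


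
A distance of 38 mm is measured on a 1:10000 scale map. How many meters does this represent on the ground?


ground = 38 mm * 10000 / 1000 = 380.0 m

380.0 m


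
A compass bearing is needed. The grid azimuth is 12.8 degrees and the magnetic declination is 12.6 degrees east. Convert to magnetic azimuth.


magnetic azimuth = grid azimuth - declination (east +ve)
mag_az = 12.8 - 12.6 = 0.2 degrees

0.2 degrees


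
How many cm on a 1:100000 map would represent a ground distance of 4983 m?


map_cm = 4983 * 100 / 100000 = 4.983 cm ≈ 4.98 cm

4.98 cm


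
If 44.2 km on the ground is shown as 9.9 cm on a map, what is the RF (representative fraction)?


ground = 44.2 km = 4420000 cm; RF denominator = ground / map = 4420000 / 9.9 ≈ 446465; RF = 1:446465

1:446465


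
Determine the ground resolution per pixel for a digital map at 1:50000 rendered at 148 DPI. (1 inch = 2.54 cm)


pixel_cm = 2.54 / 148 ≈ 0.017162 cm
ground = pixel_cm * 50000 / 100 = 2.54 * 50000 / (148 * 100) = 127000 / 14800 ≈ 8.58 m

8.58 m


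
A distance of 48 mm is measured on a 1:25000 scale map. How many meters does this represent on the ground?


ground = 48 mm * 25000 / 1000 = 1200.0 m

1200.0 m


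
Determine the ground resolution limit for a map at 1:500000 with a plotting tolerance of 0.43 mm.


ground = 0.43 mm * 500000 / 1000 = 215.0 m

215.0 m


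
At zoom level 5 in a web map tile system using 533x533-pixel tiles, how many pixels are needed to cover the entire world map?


tiles per axis = 2^5 = 32
total tiles = 32^2 = 1024
pixels per axis = 32 * 533 = 17056
total pixels = 17056^2 = 290907136

290907136 pixels


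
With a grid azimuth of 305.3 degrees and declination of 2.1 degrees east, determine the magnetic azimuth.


magnetic azimuth = grid azimuth - declination (east +ve)
mag_az = 305.3 - 2.1 = 303.2 degrees

303.2 degrees


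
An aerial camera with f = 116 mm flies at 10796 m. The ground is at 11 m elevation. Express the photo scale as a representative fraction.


scale = f / (H - h) = 116 mm / 10785 m = 116 / 10785000 = 1:92974

1:92974


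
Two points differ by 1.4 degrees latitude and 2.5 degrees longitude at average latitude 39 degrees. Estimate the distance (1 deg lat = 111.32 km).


dlat_km = 1.4 * 111.32 = 155.848
dlon_km = 2.5 * 111.32 * cos(39) ≈ 216.28
dist = sqrt(155.848^2 + 216.28^2) ≈ 266.6 km

266.6 km


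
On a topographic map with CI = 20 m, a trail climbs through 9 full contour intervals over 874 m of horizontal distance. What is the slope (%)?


elevation change = 9 * 20 = 180 m
slope = 180 / 874 * 100 = 20.6%

20.6%


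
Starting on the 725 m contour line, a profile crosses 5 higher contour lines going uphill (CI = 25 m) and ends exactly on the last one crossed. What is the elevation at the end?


elevation = 725 + 5 * 25 = 850 m

850 m


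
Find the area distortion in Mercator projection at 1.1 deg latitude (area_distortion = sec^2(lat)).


area_distortion = 1/cos^2(1.1) = 1.0

1.0


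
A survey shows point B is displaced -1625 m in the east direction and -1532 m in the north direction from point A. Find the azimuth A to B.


az = atan2(-1625, -1532) = -133.3 deg
adjusted to 0-360: 226.7 degrees

226.7 degrees


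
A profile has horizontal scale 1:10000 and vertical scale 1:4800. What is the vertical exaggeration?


VE = horizontal_scale / vertical_scale = 10000 / 4800 ≈ 2.1

2.1x


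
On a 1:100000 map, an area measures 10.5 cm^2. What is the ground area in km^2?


ground_area = 10.5 * (100000/100)^2 = 10500000.0 m^2 = 10.5 km^2

10.5 km^2


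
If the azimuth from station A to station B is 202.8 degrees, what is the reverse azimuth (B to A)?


back azimuth = (202.8 + 180) mod 360 = 22.8 degrees

22.8 degrees


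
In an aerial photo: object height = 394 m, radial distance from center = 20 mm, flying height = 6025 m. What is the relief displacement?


d = h * r / H = 394 * 20 / 6025 = 1.31 mm

1.31 mm


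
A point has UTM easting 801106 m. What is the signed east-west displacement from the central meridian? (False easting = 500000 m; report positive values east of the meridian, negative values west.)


displacement = 801106 - 500000 = 301106 m

301106 m


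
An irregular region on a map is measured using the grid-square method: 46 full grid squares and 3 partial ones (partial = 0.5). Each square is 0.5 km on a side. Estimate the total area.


effective squares = 46 + 3 * 0.5 = 47.5
area = 47.5 * 0.25 = 11.875 km^2

11.875 km^2


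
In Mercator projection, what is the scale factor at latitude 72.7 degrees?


SF = 1 / cos(72.7) = 1 / 0.297375 = 3.363

3.363


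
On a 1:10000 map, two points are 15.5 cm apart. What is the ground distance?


ground = 15.5 cm * 10000 / 100 = 1550.0 m = 1.55 km

1.55 km


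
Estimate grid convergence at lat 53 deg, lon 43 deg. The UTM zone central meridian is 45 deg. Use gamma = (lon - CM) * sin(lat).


gamma = (43 - 45) * sin(53) = -2 * 0.798636 = -1.597 degrees

-1.597 degrees


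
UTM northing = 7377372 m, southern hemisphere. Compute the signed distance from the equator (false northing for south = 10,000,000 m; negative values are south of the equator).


For southern: actual = 7377372 - 10000000 = -2622628 m

-2622628 m


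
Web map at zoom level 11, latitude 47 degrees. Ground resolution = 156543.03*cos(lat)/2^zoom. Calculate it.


res = 156543.03 * cos(47) / 2^11 = 156543.03 * 0.68199836 / 2048 = 52.13 m/pixel

52.13 m/pixel


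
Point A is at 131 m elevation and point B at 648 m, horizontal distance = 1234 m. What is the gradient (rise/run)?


gradient = (648 - 131) / 1234 = 517 / 1234 = 0.419

0.419


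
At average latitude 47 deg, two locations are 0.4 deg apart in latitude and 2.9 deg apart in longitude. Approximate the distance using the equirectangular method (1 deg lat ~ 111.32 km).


dlat_km = 0.4 * 111.32 = 44.528
dlon_km = 2.9 * 111.32 * cos(47) ≈ 220.168
dist = sqrt(44.528^2 + 220.168^2) ≈ 224.6 km

224.6 km


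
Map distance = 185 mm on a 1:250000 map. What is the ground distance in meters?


ground = 185 mm * 250000 / 1000 = 46250.0 m

46250.0 m


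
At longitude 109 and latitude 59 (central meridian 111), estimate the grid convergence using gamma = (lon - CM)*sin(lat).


gamma = (109 - 111) * sin(59) = -2 * 0.857167 = -1.714 degrees

-1.714 degrees


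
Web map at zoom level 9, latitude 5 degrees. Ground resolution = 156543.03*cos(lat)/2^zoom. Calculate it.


res = 156543.03 * cos(5) / 2^9 = 156543.03 * 0.9961947 / 512 = 304.58 m/pixel

304.58 m/pixel


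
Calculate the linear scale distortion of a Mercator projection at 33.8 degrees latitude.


SF = 1 / cos(33.8) = 1 / 0.830984 = 1.203

1.203


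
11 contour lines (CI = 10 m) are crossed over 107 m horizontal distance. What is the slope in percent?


elevation change = 11 * 10 = 110 m
slope = 110 / 107 * 100 = 102.8%

102.8%


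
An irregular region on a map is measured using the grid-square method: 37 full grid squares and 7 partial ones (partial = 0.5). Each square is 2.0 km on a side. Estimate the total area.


effective squares = 37 + 7 * 0.5 = 40.5
area = 40.5 * 4.0 = 162.0 km^2

162.0 km^2


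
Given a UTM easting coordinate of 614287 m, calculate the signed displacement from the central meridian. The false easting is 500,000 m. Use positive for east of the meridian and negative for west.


displacement = 614287 - 500000 = 114287 m

114287 m


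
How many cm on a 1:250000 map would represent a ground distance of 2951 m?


map_cm = 2951 * 100 / 250000 = 1.1804 cm ≈ 1.18 cm

1.18 cm


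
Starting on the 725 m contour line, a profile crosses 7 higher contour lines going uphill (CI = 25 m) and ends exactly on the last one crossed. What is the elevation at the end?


elevation = 725 + 7 * 25 = 900 m

900 m


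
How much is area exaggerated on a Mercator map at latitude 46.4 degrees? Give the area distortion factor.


area_distortion = 1/cos^2(46.4) = 2.103

2.103


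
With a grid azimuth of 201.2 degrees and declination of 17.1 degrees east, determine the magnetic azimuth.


magnetic azimuth = grid azimuth - declination (east +ve)
mag_az = 201.2 - 17.1 = 184.1 degrees

184.1 degrees


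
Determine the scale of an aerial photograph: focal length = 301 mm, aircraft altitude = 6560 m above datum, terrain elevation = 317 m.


scale = f / (H - h) = 301 mm / 6243 m = 301 / 6243000 = 1:20741

1:20741


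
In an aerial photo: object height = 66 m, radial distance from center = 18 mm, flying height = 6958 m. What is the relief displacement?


d = h * r / H = 66 * 18 / 6958 = 0.17 mm

0.17 mm


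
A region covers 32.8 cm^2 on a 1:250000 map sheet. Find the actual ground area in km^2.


ground_area = 32.8 * (250000/100)^2 = 205000000.0 m^2 = 205.0 km^2

205.0 km^2


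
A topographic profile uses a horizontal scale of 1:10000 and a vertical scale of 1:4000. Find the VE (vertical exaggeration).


VE = horizontal_scale / vertical_scale = 10000 / 4000 = 2.5

2.5x


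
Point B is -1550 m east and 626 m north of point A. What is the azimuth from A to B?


az = atan2(-1550, 626) = -68.0 deg
adjusted to 0-360: 292.0 degrees

292.0 degrees


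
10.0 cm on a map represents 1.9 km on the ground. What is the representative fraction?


ground = 1.9 km = 190000 cm; RF denominator = ground / map = 190000 / 10.0 = 19000; RF = 1:19000

1:19000


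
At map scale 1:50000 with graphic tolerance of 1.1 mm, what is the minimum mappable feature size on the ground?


ground = 1.1 mm * 50000 / 1000 = 55.0 m

55.0 m


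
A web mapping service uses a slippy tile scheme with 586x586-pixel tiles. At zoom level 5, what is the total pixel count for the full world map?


tiles per axis = 2^5 = 32
total tiles = 32^2 = 1024
pixels per axis = 32 * 586 = 18752
total pixels = 18752^2 = 351637504

351637504 pixels


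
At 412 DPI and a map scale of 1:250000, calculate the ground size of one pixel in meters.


pixel_cm = 2.54 / 412 ≈ 0.006165 cm
ground = pixel_cm * 250000 / 100 = 2.54 * 250000 / (412 * 100) = 635000 / 41200 ≈ 15.41 m

15.41 m


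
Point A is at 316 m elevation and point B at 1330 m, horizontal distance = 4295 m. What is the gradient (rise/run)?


gradient = (1330 - 316) / 4295 = 1014 / 4295 = 0.2361

0.2361


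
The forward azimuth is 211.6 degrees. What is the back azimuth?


back azimuth = (211.6 + 180) mod 360 = 31.6 degrees

31.6 degrees


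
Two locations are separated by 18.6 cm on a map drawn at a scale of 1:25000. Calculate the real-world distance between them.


ground = 18.6 cm * 25000 / 100 = 4650.0 m = 4.65 km

4.65 km


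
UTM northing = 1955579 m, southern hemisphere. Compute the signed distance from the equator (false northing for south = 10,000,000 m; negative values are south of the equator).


For southern: actual = 1955579 - 10000000 = -8044421 m

-8044421 m


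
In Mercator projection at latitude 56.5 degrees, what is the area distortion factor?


area_distortion = 1/cos^2(56.5) = 3.283

3.283


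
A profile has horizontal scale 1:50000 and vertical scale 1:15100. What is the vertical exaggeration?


VE = horizontal_scale / vertical_scale = 50000 / 15100 ≈ 3.3

3.3x


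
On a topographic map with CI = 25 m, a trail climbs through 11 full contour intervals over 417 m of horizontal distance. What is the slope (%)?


elevation change = 11 * 25 = 275 m
slope = 275 / 417 * 100 = 65.9%

65.9%


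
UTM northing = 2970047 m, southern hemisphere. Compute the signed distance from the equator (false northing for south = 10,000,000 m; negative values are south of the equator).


For southern: actual = 2970047 - 10000000 = -7029953 m

-7029953 m


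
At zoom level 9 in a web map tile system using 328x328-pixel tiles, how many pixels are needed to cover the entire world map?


tiles per axis = 2^9 = 512
total tiles = 512^2 = 262144
pixels per axis = 512 * 328 = 167936
total pixels = 167936^2 = 28202500096

28202500096 pixels


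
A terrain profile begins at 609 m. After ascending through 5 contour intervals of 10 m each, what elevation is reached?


elevation = 609 + 5 * 10 = 659 m

659 m


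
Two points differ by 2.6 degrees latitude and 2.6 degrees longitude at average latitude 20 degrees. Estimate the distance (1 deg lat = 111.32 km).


dlat_km = 2.6 * 111.32 = 289.432
dlon_km = 2.6 * 111.32 * cos(20) ≈ 271.977
dist = sqrt(289.432^2 + 271.977^2) ≈ 397.2 km

397.2 km


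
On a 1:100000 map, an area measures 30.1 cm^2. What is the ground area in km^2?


ground_area = 30.1 * (100000/100)^2 = 30100000.0 m^2 = 30.1 km^2

30.1 km^2


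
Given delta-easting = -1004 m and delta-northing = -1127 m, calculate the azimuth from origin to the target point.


az = atan2(-1004, -1127) = -138.3 deg
adjusted to 0-360: 221.7 degrees

221.7 degrees


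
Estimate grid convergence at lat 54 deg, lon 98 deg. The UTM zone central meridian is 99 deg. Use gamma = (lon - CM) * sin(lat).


gamma = (98 - 99) * sin(54) = -1 * 0.809017 = -0.809 degrees

-0.809 degrees


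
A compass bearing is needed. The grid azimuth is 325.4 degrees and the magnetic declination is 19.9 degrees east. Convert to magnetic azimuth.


magnetic azimuth = grid azimuth - declination (east +ve)
mag_az = 325.4 - 19.9 = 305.5 degrees

305.5 degrees


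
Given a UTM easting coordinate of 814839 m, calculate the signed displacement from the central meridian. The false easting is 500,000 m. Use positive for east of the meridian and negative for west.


displacement = 814839 - 500000 = 314839 m

314839 m


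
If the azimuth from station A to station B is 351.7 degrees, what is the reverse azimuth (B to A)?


back azimuth = (351.7 + 180) mod 360 = 171.7 degrees

171.7 degrees


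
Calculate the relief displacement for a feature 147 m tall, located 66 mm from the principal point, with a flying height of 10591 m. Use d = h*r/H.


d = h * r / H = 147 * 66 / 10591 = 0.92 mm

0.92 mm


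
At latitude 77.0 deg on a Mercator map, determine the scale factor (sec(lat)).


SF = 1 / cos(77.0) = 1 / 0.224951 = 4.445

4.445


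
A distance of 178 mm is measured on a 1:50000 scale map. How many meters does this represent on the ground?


ground = 178 mm * 50000 / 1000 = 8900.0 m

8900.0 m


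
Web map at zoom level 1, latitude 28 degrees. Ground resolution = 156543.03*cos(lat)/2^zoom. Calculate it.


res = 156543.03 * cos(28) / 2^1 = 156543.03 * 0.88294759 / 2 = 69109.65 m/pixel

69109.65 m/pixel


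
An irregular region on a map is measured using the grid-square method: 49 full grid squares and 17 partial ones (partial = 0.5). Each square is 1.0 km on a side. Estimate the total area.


effective squares = 49 + 17 * 0.5 = 57.5
area = 57.5 * 1.0 = 57.5 km^2

57.5 km^2


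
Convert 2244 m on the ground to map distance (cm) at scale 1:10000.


map_cm = 2244 * 100 / 10000 = 22.44 cm

22.44 cm


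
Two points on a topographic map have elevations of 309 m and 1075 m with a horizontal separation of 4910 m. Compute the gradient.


gradient = (1075 - 309) / 4910 = 766 / 4910 = 0.156

0.156


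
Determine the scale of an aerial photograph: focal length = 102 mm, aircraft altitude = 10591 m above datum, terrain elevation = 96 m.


scale = f / (H - h) = 102 mm / 10495 m = 102 / 10495000 = 1:102892

1:102892


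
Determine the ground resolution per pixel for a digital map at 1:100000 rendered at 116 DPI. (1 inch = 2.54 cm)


pixel_cm = 2.54 / 116 ≈ 0.021897 cm
ground = pixel_cm * 100000 / 100 = 2.54 * 100000 / (116 * 100) = 254000 / 11600 ≈ 21.9 m

21.9 m


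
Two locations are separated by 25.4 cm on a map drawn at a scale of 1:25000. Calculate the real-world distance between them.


ground = 25.4 cm * 25000 / 100 = 6350.0 m = 6.35 km

6.35 km


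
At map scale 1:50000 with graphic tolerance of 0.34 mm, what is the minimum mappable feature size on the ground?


ground = 0.34 mm * 50000 / 1000 = 17.0 m

17.0 m


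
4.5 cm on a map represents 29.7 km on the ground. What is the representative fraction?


ground = 29.7 km = 2970000 cm; RF denominator = ground / map = 2970000 / 4.5 = 660000; RF = 1:660000

1:660000


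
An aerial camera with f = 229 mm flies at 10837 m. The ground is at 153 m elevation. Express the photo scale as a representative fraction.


scale = f / (H - h) = 229 mm / 10684 m = 229 / 10684000 = 1:46655

1:46655


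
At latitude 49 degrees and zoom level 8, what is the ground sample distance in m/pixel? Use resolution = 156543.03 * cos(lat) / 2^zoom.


res = 156543.03 * cos(49) / 2^8 = 156543.03 * 0.65605903 / 256 = 401.18 m/pixel

401.18 m/pixel


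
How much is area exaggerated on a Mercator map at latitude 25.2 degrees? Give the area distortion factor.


area_distortion = 1/cos^2(25.2) = 1.221

1.221


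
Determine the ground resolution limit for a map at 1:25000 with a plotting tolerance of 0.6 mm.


ground = 0.6 mm * 25000 / 1000 = 15.0 m

15.0 m


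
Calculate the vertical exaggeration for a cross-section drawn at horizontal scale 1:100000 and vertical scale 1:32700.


VE = horizontal_scale / vertical_scale = 100000 / 32700 ≈ 3.1

3.1x


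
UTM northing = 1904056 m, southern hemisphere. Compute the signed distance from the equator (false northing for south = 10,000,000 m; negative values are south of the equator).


For southern: actual = 1904056 - 10000000 = -8095944 m

-8095944 m


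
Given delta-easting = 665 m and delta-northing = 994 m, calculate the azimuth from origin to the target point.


az = atan2(665, 994) = 33.8 deg
adjusted to 0-360: 33.8 degrees

33.8 degrees


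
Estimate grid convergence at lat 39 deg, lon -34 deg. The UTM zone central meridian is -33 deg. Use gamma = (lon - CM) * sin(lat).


gamma = (-34 - -33) * sin(39) = -1 * 0.62932 = -0.629 degrees

-0.629 degrees


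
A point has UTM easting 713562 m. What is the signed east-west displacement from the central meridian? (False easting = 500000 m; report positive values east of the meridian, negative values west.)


displacement = 713562 - 500000 = 213562 m

213562 m


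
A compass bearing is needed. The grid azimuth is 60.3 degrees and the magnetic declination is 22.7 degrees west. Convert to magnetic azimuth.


magnetic azimuth = grid azimuth - declination (east +ve)
mag_az = 60.3 - -22.7 = 83.0 degrees

83.0 degrees


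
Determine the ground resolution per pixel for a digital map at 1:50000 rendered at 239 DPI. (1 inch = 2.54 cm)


pixel_cm = 2.54 / 239 ≈ 0.010628 cm
ground = pixel_cm * 50000 / 100 = 2.54 * 50000 / (239 * 100) = 127000 / 23900 ≈ 5.31 m

5.31 m


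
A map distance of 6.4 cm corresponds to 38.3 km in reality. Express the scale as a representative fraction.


ground = 38.3 km = 3830000 cm; RF denominator = ground / map = 3830000 / 6.4 ≈ 598438; RF = 1:598438

1:598438


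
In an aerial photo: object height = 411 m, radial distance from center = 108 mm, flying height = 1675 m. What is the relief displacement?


d = h * r / H = 411 * 108 / 1675 = 26.5 mm

26.5 mm


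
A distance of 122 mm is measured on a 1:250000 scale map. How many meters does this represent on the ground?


ground = 122 mm * 250000 / 1000 = 30500.0 m

30500.0 m


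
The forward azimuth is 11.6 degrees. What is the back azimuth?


back azimuth = (11.6 + 180) mod 360 = 191.6 degrees

191.6 degrees


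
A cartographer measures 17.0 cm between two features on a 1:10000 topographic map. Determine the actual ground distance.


ground = 17.0 cm * 10000 / 100 = 1700.0 m = 1.7 km

1.7 km


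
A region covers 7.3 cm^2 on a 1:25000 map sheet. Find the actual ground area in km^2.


ground_area = 7.3 * (25000/100)^2 = 456250.0 m^2 = 0.45625 km^2 ≈ 0.456 km^2

0.456 km^2


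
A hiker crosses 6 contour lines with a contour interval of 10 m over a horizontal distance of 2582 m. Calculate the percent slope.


elevation change = 6 * 10 = 60 m
slope = 60 / 2582 * 100 = 2.3%

2.3%


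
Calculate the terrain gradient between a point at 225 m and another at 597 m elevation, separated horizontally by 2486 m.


gradient = (597 - 225) / 2486 = 372 / 2486 = 0.1496

0.1496


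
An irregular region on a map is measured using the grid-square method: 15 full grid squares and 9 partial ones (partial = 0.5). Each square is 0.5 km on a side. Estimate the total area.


effective squares = 15 + 9 * 0.5 = 19.5
area = 19.5 * 0.25 = 4.875 km^2

4.875 km^2


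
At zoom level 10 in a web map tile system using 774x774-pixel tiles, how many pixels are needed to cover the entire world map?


tiles per axis = 2^10 = 1024
total tiles = 1024^2 = 1048576
pixels per axis = 1024 * 774 = 792576
total pixels = 792576^2 = 628176715776

628176715776 pixels


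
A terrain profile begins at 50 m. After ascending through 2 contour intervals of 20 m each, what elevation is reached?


elevation = 50 + 2 * 20 = 90 m

90 m


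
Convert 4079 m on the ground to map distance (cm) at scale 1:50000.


map_cm = 4079 * 100 / 50000 = 8.158 cm ≈ 8.16 cm

8.16 cm


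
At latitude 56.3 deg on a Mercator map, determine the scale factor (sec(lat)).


SF = 1 / cos(56.3) = 1 / 0.554844 = 1.802

1.802


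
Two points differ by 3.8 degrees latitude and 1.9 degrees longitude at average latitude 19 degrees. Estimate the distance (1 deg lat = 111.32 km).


dlat_km = 3.8 * 111.32 = 423.016
dlon_km = 1.9 * 111.32 * cos(19) ≈ 199.985
dist = sqrt(423.016^2 + 199.985^2) ≈ 467.9 km

467.9 km


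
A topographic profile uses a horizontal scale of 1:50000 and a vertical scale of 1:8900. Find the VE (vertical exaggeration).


VE = horizontal_scale / vertical_scale = 50000 / 8900 ≈ 5.6

5.6x


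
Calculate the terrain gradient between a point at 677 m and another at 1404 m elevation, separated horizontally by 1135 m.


gradient = (1404 - 677) / 1135 = 727 / 1135 = 0.6405

0.6405


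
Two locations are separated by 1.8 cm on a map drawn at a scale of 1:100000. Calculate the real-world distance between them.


ground = 1.8 cm * 100000 / 100 = 1800.0 m = 1.8 km

1.8 km


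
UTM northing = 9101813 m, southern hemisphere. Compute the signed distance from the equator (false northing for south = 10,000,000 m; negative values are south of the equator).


For southern: actual = 9101813 - 10000000 = -898187 m

-898187 m


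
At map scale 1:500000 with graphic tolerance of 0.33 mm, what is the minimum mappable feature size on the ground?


ground = 0.33 mm * 500000 / 1000 = 165.0 m

165.0 m


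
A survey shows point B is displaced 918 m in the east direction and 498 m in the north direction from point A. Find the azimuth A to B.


az = atan2(918, 498) = 61.5 deg
adjusted to 0-360: 61.5 degrees

61.5 degrees
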